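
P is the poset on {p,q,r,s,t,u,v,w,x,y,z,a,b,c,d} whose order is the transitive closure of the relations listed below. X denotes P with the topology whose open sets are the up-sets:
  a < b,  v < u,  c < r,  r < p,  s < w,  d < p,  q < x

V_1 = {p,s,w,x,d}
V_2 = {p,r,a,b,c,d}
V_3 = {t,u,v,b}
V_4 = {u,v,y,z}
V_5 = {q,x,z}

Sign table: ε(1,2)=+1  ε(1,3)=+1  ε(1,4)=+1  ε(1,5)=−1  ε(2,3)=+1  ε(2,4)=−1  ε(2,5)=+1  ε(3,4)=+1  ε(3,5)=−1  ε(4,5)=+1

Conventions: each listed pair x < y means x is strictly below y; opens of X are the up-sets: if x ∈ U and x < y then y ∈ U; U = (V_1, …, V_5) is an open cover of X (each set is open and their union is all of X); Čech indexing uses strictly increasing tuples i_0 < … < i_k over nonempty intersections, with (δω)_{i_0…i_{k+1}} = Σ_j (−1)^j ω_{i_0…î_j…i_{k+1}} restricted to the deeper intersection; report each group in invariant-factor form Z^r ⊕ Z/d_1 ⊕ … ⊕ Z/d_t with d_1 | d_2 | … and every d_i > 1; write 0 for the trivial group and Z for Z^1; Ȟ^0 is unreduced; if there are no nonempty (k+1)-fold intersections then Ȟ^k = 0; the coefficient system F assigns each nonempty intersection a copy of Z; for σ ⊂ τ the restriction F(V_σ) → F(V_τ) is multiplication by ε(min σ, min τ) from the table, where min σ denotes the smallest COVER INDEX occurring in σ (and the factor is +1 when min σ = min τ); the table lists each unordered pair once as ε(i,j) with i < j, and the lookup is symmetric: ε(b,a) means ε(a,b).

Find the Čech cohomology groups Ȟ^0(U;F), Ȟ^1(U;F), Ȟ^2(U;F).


nerve of the cover:
  V12={p,d} V15={x} V23={b} V34={u,v} V45={z}
C dims 5,5; δ0: rk 5, SNF 1^4·2
Ȟ^0 = (5 − 5) − 0 = 0, so Ȟ^0 ≅ 0
Ȟ^1 = (5 − 0) − 5 = 0 plus torsion [2], so Ȟ^1 ≅ Z/2
Ȟ^2 = (0 − 0) − 0 = 0, so Ȟ^2 ≅ 0

Ȟ^0 = 0,  Ȟ^1 = Z/2,  Ȟ^2 = 0


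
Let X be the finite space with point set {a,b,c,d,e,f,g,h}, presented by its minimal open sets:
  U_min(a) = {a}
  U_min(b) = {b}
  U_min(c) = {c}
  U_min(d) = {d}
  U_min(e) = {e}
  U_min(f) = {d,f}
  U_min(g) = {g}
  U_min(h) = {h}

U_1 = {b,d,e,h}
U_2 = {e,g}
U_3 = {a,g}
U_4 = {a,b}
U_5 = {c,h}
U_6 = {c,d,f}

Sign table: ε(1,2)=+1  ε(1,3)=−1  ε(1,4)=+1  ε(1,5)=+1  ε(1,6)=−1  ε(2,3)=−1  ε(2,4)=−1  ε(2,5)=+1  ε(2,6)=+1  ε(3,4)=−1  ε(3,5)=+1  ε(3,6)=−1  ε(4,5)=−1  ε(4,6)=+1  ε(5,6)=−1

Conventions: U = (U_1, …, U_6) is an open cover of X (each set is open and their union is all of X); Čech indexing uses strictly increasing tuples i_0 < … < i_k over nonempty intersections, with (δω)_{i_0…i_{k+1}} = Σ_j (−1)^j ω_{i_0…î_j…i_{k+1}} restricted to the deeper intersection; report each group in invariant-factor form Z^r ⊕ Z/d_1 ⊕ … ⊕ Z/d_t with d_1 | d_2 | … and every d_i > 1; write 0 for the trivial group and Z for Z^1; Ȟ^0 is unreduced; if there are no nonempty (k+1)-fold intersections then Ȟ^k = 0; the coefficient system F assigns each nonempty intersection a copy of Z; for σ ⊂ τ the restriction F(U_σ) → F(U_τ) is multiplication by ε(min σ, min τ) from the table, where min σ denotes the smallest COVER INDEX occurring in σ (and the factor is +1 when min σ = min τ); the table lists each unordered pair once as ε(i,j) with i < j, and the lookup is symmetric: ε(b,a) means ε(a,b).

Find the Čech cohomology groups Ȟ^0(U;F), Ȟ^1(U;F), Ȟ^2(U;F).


Ȟ^0(U;F) ≅ Z; Ȟ^1(U;F) ≅ Z^2; Ȟ^2(U;F) ≅ 0

nonempty intersections:
  U12={e} U14={b} U15={h} U16={d} U23={g} U34={a} U56={c}
C dims 6,7; δ0: rk 5, SNF 1^5
Ȟ^0: (6−5)−0=1 ⇒ Z
Ȟ^1: (7−0)−5=2 ⇒ Z^2
Ȟ^2: (0−0)−0=0 ⇒ 0


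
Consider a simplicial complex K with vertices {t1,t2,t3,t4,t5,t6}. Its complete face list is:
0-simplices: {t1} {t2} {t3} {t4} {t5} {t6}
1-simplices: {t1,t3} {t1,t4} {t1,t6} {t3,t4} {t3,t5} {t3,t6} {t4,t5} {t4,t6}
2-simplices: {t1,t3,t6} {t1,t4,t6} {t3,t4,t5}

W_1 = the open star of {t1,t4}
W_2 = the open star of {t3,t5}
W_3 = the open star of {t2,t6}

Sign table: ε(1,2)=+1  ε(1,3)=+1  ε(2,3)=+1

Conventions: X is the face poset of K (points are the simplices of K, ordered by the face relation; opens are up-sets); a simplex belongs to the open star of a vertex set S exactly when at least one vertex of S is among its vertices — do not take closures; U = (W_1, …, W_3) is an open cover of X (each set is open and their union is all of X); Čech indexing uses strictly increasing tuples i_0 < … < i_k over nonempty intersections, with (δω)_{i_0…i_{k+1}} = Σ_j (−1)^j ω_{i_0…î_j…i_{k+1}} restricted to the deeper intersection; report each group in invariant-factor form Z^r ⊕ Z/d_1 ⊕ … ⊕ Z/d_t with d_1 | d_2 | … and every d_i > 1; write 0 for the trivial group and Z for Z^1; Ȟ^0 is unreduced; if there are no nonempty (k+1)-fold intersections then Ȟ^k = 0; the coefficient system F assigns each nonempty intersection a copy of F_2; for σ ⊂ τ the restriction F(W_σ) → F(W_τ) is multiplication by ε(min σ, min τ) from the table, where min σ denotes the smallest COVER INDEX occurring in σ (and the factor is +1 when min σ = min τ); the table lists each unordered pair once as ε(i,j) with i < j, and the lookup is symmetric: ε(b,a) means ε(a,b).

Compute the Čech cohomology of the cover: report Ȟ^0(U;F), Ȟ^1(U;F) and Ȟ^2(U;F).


nerve simplices:
  W1={{t1},{t4},{t1,t3},{t1,t4},{t1,t6},{t3,t4},{t4,t5},{t4,t6},{t1,t3,t6},{t1,t4,t6},{t3,t4,t5}} W2={{t3},{t5},{t1,t3},{t3,t4},{t3,t5},{t3,t6},{t4,t5},{t1,t3,t6},{t3,t4,t5}} W3={{t2},{t6},{t1,t6},{t3,t6},{t4,t6},{t1,t3,t6},{t1,t4,t6}}
  W12={{t1,t3},{t3,t4},{t4,t5},{t1,t3,t6},{t3,t4,t5}} W13={{t1,t6},{t4,t6},{t1,t3,t6},{t1,t4,t6}} W23={{t3,t6},{t1,t3,t6}}
  W123={{t1,t3,t6}}
C dims 3,3,1; δ0: rk_F2 2; δ1: rk_F2 1
degree 0: 3−2−0 = 1 → Ȟ^0 ≅ Z/2
degree 1: 3−1−2 = 0 → Ȟ^1 ≅ 0
degree 2: 1−0−1 = 0 → Ȟ^2 ≅ 0

Ȟ^0 ≅ Z/2, Ȟ^1 ≅ 0, Ȟ^2 ≅ 0


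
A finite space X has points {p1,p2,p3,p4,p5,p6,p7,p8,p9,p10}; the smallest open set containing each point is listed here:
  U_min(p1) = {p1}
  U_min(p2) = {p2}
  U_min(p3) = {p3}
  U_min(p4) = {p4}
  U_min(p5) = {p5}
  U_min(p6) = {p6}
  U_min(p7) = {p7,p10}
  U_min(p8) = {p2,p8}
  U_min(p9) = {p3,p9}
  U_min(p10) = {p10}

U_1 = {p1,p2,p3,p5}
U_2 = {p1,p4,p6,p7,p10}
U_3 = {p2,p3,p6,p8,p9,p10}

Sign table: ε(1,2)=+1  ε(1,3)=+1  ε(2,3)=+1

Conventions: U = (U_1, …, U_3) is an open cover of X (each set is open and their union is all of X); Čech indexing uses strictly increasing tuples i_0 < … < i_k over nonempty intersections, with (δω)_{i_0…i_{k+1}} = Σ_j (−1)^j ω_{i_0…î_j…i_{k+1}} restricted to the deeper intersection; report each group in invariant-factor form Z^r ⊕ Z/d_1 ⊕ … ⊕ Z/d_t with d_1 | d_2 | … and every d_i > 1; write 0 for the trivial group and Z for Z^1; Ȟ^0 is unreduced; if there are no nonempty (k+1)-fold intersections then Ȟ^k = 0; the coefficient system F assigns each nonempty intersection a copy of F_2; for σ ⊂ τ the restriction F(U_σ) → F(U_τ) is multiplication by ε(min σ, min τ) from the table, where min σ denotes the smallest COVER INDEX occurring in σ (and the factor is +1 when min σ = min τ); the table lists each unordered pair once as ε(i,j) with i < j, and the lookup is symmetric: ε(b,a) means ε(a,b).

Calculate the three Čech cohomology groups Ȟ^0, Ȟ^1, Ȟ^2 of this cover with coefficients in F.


Ȟ^0 = Z/2, Ȟ^1 = Z/2 and Ȟ^2 = 0

nonempty intersections:
  U12={p1} U13={p2,p3} U23={p6,p10}
C dims 3,3; δ0: rk_F2 2
Ȟ^0: (3−2)−0=1 ⇒ Z/2
Ȟ^1: (3−0)−2=1 ⇒ Z/2
Ȟ^2: (0−0)−0=0 ⇒ 0


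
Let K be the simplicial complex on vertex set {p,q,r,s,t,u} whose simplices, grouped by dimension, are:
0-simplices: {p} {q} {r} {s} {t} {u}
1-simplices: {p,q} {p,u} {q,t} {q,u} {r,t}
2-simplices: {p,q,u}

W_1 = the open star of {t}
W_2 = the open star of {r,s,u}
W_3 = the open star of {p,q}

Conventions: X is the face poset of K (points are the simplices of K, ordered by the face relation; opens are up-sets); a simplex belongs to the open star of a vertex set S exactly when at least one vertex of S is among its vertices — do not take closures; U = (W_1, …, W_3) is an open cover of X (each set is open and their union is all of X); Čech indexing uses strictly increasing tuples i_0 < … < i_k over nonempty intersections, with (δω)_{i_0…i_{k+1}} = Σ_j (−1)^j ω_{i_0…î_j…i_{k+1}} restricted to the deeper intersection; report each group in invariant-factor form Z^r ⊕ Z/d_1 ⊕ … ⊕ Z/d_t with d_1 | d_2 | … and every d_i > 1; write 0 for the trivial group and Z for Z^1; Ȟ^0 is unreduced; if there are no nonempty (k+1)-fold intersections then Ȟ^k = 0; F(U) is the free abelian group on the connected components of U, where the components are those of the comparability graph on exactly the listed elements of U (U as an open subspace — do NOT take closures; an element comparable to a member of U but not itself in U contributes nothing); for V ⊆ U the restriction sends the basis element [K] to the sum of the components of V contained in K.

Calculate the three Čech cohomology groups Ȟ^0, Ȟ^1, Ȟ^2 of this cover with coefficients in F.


Ȟ^0 ≅ Z^2,  Ȟ^1 ≅ 0,  Ȟ^2 ≅ 0

cover nerve:
  W1={{t},{q,t},{r,t}} W2={{r},{s},{u},{p,u},{q,u},{r,t},{p,q,u}} W3={{p},{q},{p,q},{p,u},{q,t},{q,u},{p,q,u}}
  W12={{r,t}} W13={{q,t}} W23={{p,u},{q,u},{p,q,u}}
components per intersection:
  W1: {{t},{q,t},{r,t}}
  W2: {{r},{r,t}} {{s}} {{u},{p,u},{q,u},{p,q,u}}
  W3: {{p},{q},{p,q},{p,u},{q,t},{q,u},{p,q,u}}
  W12: {{r,t}}
  W13: {{q,t}}
  W23: {{p,u},{q,u},{p,q,u}}
C dims 5,3; δ0: rk 3, SNF 1^3
Ȟ^0: (5−3)−0=2 ⇒ Z^2
Ȟ^1: (3−0)−3=0 ⇒ 0
Ȟ^2: (0−0)−0=0 ⇒ 0


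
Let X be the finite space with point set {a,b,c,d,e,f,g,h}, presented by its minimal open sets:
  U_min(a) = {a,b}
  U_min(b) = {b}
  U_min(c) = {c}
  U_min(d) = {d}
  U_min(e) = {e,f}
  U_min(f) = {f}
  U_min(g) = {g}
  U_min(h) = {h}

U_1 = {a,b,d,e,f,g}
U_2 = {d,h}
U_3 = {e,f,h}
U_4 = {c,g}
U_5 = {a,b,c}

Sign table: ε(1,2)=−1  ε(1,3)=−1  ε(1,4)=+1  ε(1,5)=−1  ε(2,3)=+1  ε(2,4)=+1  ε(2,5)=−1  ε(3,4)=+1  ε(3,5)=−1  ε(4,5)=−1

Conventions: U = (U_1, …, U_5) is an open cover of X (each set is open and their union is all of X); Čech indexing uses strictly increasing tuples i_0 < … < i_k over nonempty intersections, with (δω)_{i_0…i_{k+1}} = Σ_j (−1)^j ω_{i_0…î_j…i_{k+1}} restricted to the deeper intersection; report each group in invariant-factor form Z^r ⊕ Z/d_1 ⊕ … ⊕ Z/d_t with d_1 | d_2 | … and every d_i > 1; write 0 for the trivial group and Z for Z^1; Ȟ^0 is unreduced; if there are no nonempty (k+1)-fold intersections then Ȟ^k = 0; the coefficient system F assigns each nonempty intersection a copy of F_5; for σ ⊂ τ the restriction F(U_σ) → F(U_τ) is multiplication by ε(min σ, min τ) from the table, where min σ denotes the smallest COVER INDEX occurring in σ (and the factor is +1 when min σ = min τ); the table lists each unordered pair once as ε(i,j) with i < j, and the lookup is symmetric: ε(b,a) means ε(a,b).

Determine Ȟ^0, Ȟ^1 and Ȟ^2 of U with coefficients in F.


cover nerve:
  U12={d} U13={e,f} U14={g} U15={a,b} U23={h} U45={c}
C dims 5,6; δ0: rk_F5 4
Ȟ^0: (5−4)−0=1 ⇒ Z/5
Ȟ^1: (6−0)−4=2 ⇒ Z/5 ⊕ Z/5
Ȟ^2: (0−0)−0=0 ⇒ 0

Ȟ^0(U;F) ≅ Z/5; Ȟ^1(U;F) ≅ Z/5 ⊕ Z/5; Ȟ^2(U;F) ≅ 0


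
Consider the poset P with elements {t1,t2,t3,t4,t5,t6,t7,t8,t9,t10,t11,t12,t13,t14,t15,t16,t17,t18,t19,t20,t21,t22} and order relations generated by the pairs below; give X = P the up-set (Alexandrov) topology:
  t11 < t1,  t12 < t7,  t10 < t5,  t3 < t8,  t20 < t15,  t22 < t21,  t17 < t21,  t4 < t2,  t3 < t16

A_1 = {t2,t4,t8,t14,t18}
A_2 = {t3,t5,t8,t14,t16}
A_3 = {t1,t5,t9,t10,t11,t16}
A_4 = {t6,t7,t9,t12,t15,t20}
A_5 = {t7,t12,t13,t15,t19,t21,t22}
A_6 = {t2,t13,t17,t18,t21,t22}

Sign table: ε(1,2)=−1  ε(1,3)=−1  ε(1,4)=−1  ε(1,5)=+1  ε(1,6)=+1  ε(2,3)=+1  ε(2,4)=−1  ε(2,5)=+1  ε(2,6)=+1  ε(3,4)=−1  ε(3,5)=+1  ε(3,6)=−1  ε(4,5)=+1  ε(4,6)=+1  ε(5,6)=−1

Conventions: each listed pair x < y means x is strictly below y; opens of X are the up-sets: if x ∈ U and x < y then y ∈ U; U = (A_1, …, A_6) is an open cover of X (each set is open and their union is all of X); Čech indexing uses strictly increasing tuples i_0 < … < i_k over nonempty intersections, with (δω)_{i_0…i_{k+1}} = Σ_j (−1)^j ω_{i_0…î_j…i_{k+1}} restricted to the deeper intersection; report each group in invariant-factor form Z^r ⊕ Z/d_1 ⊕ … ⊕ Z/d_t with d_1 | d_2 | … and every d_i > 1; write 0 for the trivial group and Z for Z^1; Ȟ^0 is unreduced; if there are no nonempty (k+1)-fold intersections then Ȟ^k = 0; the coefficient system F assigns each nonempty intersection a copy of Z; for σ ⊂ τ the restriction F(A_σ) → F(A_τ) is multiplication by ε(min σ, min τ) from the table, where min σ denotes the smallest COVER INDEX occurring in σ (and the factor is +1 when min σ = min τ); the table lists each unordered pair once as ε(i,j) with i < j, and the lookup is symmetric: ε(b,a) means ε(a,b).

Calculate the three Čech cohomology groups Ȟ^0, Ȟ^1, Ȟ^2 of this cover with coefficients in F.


Ȟ^0(U;F) ≅ 0; Ȟ^1(U;F) ≅ Z/2; Ȟ^2(U;F) ≅ 0

intersection data:
  A12={t8,t14} A16={t2,t18} A23={t5,t16} A34={t9} A45={t7,t12,t15} A56={t13,t21,t22}
C dims 6,6; δ0: rk 6, SNF 1^5·2
Ȟ^0 = (6 − 6) − 0 = 0, so Ȟ^0 ≅ 0
Ȟ^1 = (6 − 0) − 6 = 0 plus torsion [2], so Ȟ^1 ≅ Z/2
Ȟ^2 = (0 − 0) − 0 = 0, so Ȟ^2 ≅ 0


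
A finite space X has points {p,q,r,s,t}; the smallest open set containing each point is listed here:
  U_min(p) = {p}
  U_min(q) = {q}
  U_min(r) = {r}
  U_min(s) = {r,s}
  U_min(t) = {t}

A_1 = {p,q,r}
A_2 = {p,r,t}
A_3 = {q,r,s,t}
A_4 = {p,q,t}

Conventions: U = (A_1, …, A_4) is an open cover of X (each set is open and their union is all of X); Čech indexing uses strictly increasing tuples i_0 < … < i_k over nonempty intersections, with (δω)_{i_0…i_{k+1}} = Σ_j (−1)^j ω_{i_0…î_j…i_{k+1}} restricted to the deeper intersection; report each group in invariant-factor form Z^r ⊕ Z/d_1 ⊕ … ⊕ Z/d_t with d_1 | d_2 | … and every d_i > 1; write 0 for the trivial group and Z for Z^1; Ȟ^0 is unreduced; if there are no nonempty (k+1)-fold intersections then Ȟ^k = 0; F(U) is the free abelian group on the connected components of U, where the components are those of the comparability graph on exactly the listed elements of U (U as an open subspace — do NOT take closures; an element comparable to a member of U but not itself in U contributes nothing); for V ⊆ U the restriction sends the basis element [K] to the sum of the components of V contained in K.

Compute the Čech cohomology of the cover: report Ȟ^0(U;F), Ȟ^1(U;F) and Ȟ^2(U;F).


nonempty intersections:
  A12={p,r} A13={q,r} A14={p,q} A23={r,t} A24={p,t} A34={q,t}
  A123={r} A124={p} A134={q} A234={t}
components per intersection:
  A1: {p} {q} {r}
  A2: {p} {r} {t}
  A3: {q} {r,s} {t}
  A4: {p} {q} {t}
  A12: {p} {r}
  A13: {q} {r}
  A14: {p} {q}
  A23: {r} {t}
  A24: {p} {t}
  A34: {q} {t}
  A123: {r}
  A124: {p}
  A134: {q}
  A234: {t}
C dims 12,12,4; δ0: rk 8, SNF 1^8; δ1: rk 4, SNF 1^4
Ȟ^0: (12−8)−0=4 ⇒ Z^4
Ȟ^1: (12−4)−8=0 ⇒ 0
Ȟ^2: (4−0)−4=0 ⇒ 0

Ȟ^0(U;F) ≅ Z^4; Ȟ^1(U;F) ≅ 0; Ȟ^2(U;F) ≅ 0


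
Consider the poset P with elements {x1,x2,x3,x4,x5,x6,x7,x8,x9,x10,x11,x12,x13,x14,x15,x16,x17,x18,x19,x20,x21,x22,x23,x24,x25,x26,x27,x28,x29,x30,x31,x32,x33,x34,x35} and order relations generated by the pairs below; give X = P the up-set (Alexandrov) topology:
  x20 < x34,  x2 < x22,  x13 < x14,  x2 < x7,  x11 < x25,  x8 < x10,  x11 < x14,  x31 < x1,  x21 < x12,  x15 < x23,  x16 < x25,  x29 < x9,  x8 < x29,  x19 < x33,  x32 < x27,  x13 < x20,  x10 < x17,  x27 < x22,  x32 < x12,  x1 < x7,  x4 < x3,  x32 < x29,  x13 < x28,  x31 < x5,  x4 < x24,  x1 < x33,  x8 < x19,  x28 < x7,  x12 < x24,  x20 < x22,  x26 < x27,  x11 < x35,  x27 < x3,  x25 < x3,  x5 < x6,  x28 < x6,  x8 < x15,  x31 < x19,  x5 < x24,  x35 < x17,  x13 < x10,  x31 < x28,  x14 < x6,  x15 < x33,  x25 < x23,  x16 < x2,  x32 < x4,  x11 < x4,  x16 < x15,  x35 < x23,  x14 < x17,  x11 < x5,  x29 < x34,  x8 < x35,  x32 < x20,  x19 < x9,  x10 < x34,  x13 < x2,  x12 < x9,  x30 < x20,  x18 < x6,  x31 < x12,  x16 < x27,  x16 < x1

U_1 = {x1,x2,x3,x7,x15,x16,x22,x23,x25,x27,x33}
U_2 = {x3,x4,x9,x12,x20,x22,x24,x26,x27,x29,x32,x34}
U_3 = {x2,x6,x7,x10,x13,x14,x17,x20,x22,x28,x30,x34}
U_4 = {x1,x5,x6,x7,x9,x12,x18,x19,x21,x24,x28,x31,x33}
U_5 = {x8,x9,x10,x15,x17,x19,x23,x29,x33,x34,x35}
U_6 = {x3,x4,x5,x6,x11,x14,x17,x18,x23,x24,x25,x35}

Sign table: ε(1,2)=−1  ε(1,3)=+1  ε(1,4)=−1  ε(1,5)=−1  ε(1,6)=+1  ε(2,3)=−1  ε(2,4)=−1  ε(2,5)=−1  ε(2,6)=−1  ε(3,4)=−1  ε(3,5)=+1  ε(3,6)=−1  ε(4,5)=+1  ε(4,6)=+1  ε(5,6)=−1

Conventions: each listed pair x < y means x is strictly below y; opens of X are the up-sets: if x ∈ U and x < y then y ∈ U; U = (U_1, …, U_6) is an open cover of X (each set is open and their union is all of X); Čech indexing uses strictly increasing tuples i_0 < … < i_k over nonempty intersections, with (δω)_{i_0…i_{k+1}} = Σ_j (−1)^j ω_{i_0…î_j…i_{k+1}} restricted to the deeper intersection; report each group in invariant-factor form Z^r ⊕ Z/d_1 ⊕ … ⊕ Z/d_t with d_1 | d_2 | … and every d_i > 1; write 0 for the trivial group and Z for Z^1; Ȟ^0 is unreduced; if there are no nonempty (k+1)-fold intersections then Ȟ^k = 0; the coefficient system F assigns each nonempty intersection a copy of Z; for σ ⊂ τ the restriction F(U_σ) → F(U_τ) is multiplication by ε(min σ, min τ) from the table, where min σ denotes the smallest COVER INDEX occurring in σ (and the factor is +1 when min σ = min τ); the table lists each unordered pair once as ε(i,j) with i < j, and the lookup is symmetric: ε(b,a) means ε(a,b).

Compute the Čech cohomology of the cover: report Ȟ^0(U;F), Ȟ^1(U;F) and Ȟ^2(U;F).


nonempty intersections:
  U12={x3,x22,x27} U13={x2,x7,x22} U14={x1,x7,x33} U15={x15,x23,x33} U16={x3,x23,x25} U23={x20,x22,x34} U24={x9,x12,x24} U25={x9,x29,x34} U26={x3,x4,x24} U34={x6,x7,x28} U35={x10,x17,x34} U36={x6,x14,x17} U45={x9,x19,x33} U46={x5,x6,x18,x24} U56={x17,x23,x35}
  U123={x22} U126={x3} U134={x7} U145={x33} U156={x23} U235={x34} U245={x9} U246={x24} U346={x6} U356={x17}
C dims 6,15,10; δ0: rk 6, SNF 1^5·2; δ1: rk 9, SNF 1^9
Ȟ^0: (6−6)−0=0 ⇒ 0
Ȟ^1: (15−9)−6=0 plus torsion [2] ⇒ Z/2
Ȟ^2: (10−0)−9=1 ⇒ Z

Ȟ^0(U;F) ≅ 0; Ȟ^1(U;F) ≅ Z/2; Ȟ^2(U;F) ≅ Z


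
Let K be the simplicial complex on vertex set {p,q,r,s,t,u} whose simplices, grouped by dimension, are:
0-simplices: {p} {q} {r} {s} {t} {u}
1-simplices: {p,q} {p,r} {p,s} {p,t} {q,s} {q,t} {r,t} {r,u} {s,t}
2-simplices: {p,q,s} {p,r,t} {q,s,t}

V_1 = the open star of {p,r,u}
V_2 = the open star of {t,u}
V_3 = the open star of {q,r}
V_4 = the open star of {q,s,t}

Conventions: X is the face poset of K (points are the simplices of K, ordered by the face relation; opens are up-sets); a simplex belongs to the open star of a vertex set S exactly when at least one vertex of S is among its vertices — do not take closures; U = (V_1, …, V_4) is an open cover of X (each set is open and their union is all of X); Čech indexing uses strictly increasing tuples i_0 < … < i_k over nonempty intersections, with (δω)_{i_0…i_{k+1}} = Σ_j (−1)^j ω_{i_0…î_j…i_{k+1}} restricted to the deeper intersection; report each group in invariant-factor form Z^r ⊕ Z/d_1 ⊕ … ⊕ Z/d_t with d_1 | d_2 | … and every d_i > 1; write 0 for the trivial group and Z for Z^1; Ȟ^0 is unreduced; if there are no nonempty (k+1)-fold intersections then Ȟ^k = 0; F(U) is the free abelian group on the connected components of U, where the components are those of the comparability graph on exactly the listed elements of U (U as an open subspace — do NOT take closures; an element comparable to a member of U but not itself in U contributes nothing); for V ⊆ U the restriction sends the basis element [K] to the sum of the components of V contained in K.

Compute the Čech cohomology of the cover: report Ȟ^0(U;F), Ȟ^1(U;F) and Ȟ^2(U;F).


nonempty overlaps:
  V1={{p},{r},{u},{p,q},{p,r},{p,s},{p,t},{r,t},{r,u},{p,q,s},{p,r,t}} V2={{t},{u},{p,t},{q,t},{r,t},{r,u},{s,t},{p,r,t},{q,s,t}} V3={{q},{r},{p,q},{p,r},{q,s},{q,t},{r,t},{r,u},{p,q,s},{p,r,t},{q,s,t}} V4={{q},{s},{t},{p,q},{p,s},{p,t},{q,s},{q,t},{r,t},{s,t},{p,q,s},{p,r,t},{q,s,t}}
  V12={{u},{p,t},{r,t},{r,u},{p,r,t}} V13={{r},{p,q},{p,r},{r,t},{r,u},{p,q,s},{p,r,t}} V14={{p,q},{p,s},{p,t},{r,t},{p,q,s},{p,r,t}} V23={{q,t},{r,t},{r,u},{p,r,t},{q,s,t}} V24={{t},{p,t},{q,t},{r,t},{s,t},{p,r,t},{q,s,t}} V34={{q},{p,q},{q,s},{q,t},{r,t},{p,q,s},{p,r,t},{q,s,t}}
  V123={{r,t},{r,u},{p,r,t}} V124={{p,t},{r,t},{p,r,t}} V134={{p,q},{r,t},{p,q,s},{p,r,t}} V234={{q,t},{r,t},{p,r,t},{q,s,t}}
  V1234={{r,t},{p,r,t}}
components per intersection:
  V1: {{p},{r},{u},{p,q},{p,r},{p,s},{p,t},{r,t},{r,u},{p,q,s},{p,r,t}}
  V2: {{t},{p,t},{q,t},{r,t},{s,t},{p,r,t},{q,s,t}} {{u},{r,u}}
  V3: {{q},{p,q},{q,s},{q,t},{p,q,s},{q,s,t}} {{r},{p,r},{r,t},{r,u},{p,r,t}}
  V4: {{q},{s},{t},{p,q},{p,s},{p,t},{q,s},{q,t},{r,t},{s,t},{p,q,s},{p,r,t},{q,s,t}}
  V12: {{u},{r,u}} {{p,t},{r,t},{p,r,t}}
  V13: {{r},{p,r},{r,t},{r,u},{p,r,t}} {{p,q},{p,q,s}}
  V14: {{p,q},{p,s},{p,q,s}} {{p,t},{r,t},{p,r,t}}
  V23: {{q,t},{q,s,t}} {{r,t},{p,r,t}} {{r,u}}
  V24: {{t},{p,t},{q,t},{r,t},{s,t},{p,r,t},{q,s,t}}
  V34: {{q},{p,q},{q,s},{q,t},{p,q,s},{q,s,t}} {{r,t},{p,r,t}}
  V123: {{r,t},{p,r,t}} {{r,u}}
  V124: {{p,t},{r,t},{p,r,t}}
  V134: {{p,q},{p,q,s}} {{r,t},{p,r,t}}
  V234: {{q,t},{q,s,t}} {{r,t},{p,r,t}}
  V1234: {{r,t},{p,r,t}}
C dims 6,12,7,1; δ0: rk 5, SNF 1^5; δ1: rk 6, SNF 1^6; δ2: rk 1, SNF 1^1
degree 0: 6−5−0 = 1 → Ȟ^0 ≅ Z
degree 1: 12−6−5 = 1 → Ȟ^1 ≅ Z
degree 2: 7−1−6 = 0 → Ȟ^2 ≅ 0

Ȟ^0(U;F) ≅ Z, Ȟ^1(U;F) ≅ Z, Ȟ^2(U;F) ≅ 0


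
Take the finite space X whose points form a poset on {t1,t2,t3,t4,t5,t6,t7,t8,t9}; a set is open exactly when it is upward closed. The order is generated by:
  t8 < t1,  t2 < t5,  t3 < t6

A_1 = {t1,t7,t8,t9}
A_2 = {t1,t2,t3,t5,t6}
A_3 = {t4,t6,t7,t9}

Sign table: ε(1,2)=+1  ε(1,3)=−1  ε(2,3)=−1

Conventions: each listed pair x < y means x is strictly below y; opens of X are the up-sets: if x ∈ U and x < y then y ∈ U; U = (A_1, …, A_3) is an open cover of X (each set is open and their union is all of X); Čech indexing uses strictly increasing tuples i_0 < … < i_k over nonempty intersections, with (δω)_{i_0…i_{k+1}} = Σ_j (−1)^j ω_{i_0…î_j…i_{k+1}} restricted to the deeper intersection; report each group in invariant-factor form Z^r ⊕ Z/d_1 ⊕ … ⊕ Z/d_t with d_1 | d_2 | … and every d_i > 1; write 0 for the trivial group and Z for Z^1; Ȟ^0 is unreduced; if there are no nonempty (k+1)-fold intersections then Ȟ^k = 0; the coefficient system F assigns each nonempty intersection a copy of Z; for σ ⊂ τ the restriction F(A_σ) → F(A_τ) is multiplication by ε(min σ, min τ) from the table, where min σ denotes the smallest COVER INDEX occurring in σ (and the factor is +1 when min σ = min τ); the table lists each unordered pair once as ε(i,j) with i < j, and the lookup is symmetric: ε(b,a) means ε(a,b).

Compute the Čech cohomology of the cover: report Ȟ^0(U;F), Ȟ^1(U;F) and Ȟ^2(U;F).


nonempty overlaps:
  A12={t1} A13={t7,t9} A23={t6}
C dims 3,3; δ0: rk 2, SNF 1^2
degree 0: 3−2−0 = 1 → Ȟ^0 ≅ Z
degree 1: 3−0−2 = 1 → Ȟ^1 ≅ Z
degree 2: 0−0−0 = 0 → Ȟ^2 ≅ 0

Ȟ^0(U;F) ≅ Z; Ȟ^1(U;F) ≅ Z; Ȟ^2(U;F) ≅ 0


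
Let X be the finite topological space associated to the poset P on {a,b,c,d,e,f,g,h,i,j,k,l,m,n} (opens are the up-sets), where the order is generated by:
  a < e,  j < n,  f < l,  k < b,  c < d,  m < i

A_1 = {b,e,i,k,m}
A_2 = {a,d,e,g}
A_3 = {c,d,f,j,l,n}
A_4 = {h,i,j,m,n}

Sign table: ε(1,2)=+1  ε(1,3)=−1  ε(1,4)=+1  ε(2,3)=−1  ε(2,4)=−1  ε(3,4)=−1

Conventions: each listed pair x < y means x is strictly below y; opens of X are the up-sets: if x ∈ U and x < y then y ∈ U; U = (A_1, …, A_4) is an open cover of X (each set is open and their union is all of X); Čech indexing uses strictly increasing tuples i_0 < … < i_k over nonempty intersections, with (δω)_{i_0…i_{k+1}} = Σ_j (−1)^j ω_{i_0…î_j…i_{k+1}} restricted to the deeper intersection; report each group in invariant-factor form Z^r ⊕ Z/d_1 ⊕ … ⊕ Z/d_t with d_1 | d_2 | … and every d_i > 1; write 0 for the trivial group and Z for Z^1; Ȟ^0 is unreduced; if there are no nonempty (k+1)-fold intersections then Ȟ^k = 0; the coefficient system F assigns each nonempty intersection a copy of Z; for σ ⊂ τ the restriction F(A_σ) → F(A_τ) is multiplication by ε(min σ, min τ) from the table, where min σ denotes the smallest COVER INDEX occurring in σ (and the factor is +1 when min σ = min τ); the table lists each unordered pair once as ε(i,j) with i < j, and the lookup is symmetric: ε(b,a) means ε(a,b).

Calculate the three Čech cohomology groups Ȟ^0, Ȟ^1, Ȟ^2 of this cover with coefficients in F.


Ȟ^0 ≅ Z, Ȟ^1 ≅ Z, Ȟ^2 ≅ 0

nerve simplices:
  A12={e} A14={i,m} A23={d} A34={j,n}
C dims 4,4; δ0: rk 3, SNF 1^3
degree 0: 4−3−0 = 1 → Ȟ^0 ≅ Z
degree 1: 4−0−3 = 1 → Ȟ^1 ≅ Z
degree 2: 0−0−0 = 0 → Ȟ^2 ≅ 0


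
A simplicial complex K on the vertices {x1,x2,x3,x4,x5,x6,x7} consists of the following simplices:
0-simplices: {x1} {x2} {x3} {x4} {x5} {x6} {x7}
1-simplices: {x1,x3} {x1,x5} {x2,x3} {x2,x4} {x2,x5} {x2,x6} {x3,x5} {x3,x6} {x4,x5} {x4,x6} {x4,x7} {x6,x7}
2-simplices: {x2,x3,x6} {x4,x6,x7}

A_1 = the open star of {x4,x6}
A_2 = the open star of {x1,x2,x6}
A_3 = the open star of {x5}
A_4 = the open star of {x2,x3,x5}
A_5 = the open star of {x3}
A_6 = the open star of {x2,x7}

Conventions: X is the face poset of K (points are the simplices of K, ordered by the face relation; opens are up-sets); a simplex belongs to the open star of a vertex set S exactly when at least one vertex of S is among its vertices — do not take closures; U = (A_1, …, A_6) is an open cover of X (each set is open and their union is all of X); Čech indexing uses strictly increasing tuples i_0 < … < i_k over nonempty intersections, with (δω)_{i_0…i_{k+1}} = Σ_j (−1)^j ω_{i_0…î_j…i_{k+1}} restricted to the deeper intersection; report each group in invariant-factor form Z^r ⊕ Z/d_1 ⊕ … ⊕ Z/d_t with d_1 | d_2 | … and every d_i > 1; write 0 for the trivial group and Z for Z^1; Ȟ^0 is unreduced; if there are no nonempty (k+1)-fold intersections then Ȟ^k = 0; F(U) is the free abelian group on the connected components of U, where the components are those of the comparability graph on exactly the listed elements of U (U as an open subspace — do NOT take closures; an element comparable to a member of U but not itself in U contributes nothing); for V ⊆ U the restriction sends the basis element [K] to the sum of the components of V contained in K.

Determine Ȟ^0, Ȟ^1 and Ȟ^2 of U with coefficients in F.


nonempty overlaps:
  A1={{x4},{x6},{x2,x4},{x2,x6},{x3,x6},{x4,x5},{x4,x6},{x4,x7},{x6,x7},{x2,x3,x6},{x4,x6,x7}} A2={{x1},{x2},{x6},{x1,x3},{x1,x5},{x2,x3},{x2,x4},{x2,x5},{x2,x6},{x3,x6},{x4,x6},{x6,x7},{x2,x3,x6},{x4,x6,x7}} A3={{x5},{x1,x5},{x2,x5},{x3,x5},{x4,x5}} A4={{x2},{x3},{x5},{x1,x3},{x1,x5},{x2,x3},{x2,x4},{x2,x5},{x2,x6},{x3,x5},{x3,x6},{x4,x5},{x2,x3,x6}} A5={{x3},{x1,x3},{x2,x3},{x3,x5},{x3,x6},{x2,x3,x6}} A6={{x2},{x7},{x2,x3},{x2,x4},{x2,x5},{x2,x6},{x4,x7},{x6,x7},{x2,x3,x6},{x4,x6,x7}}
  A12={{x6},{x2,x4},{x2,x6},{x3,x6},{x4,x6},{x6,x7},{x2,x3,x6},{x4,x6,x7}} A13={{x4,x5}} A14={{x2,x4},{x2,x6},{x3,x6},{x4,x5},{x2,x3,x6}} A15={{x3,x6},{x2,x3,x6}} A16={{x2,x4},{x2,x6},{x4,x7},{x6,x7},{x2,x3,x6},{x4,x6,x7}} A23={{x1,x5},{x2,x5}} A24={{x2},{x1,x3},{x1,x5},{x2,x3},{x2,x4},{x2,x5},{x2,x6},{x3,x6},{x2,x3,x6}} A25={{x1,x3},{x2,x3},{x3,x6},{x2,x3,x6}} A26={{x2},{x2,x3},{x2,x4},{x2,x5},{x2,x6},{x6,x7},{x2,x3,x6},{x4,x6,x7}} A34={{x5},{x1,x5},{x2,x5},{x3,x5},{x4,x5}} A35={{x3,x5}} A36={{x2,x5}} A45={{x3},{x1,x3},{x2,x3},{x3,x5},{x3,x6},{x2,x3,x6}} A46={{x2},{x2,x3},{x2,x4},{x2,x5},{x2,x6},{x2,x3,x6}} A56={{x2,x3},{x2,x3,x6}}
  A124={{x2,x4},{x2,x6},{x3,x6},{x2,x3,x6}} A125={{x3,x6},{x2,x3,x6}} A126={{x2,x4},{x2,x6},{x6,x7},{x2,x3,x6},{x4,x6,x7}} A134={{x4,x5}} A145={{x3,x6},{x2,x3,x6}} A146={{x2,x4},{x2,x6},{x2,x3,x6}} A156={{x2,x3,x6}} A234={{x1,x5},{x2,x5}} A236={{x2,x5}} A245={{x1,x3},{x2,x3},{x3,x6},{x2,x3,x6}} A246={{x2},{x2,x3},{x2,x4},{x2,x5},{x2,x6},{x2,x3,x6}} A256={{x2,x3},{x2,x3,x6}} A345={{x3,x5}} A346={{x2,x5}} A456={{x2,x3},{x2,x3,x6}}
  A1245={{x3,x6},{x2,x3,x6}} A1246={{x2,x4},{x2,x6},{x2,x3,x6}} A1256={{x2,x3,x6}} A1456={{x2,x3,x6}} A2346={{x2,x5}} A2456={{x2,x3},{x2,x3,x6}}
  A12456={{x2,x3,x6}}
components per intersection:
  A1: {{x4},{x6},{x2,x4},{x2,x6},{x3,x6},{x4,x5},{x4,x6},{x4,x7},{x6,x7},{x2,x3,x6},{x4,x6,x7}}
  A2: {{x1},{x1,x3},{x1,x5}} {{x2},{x6},{x2,x3},{x2,x4},{x2,x5},{x2,x6},{x3,x6},{x4,x6},{x6,x7},{x2,x3,x6},{x4,x6,x7}}
  A3: {{x5},{x1,x5},{x2,x5},{x3,x5},{x4,x5}}
  A4: {{x2},{x3},{x5},{x1,x3},{x1,x5},{x2,x3},{x2,x4},{x2,x5},{x2,x6},{x3,x5},{x3,x6},{x4,x5},{x2,x3,x6}}
  A5: {{x3},{x1,x3},{x2,x3},{x3,x5},{x3,x6},{x2,x3,x6}}
  A6: {{x2},{x2,x3},{x2,x4},{x2,x5},{x2,x6},{x2,x3,x6}} {{x7},{x4,x7},{x6,x7},{x4,x6,x7}}
  A12: {{x6},{x2,x6},{x3,x6},{x4,x6},{x6,x7},{x2,x3,x6},{x4,x6,x7}} {{x2,x4}}
  A13: {{x4,x5}}
  A14: {{x2,x4}} {{x2,x6},{x3,x6},{x2,x3,x6}} {{x4,x5}}
  A15: {{x3,x6},{x2,x3,x6}}
  A16: {{x2,x4}} {{x2,x6},{x2,x3,x6}} {{x4,x7},{x6,x7},{x4,x6,x7}}
  A23: {{x1,x5}} {{x2,x5}}
  A24: {{x2},{x2,x3},{x2,x4},{x2,x5},{x2,x6},{x3,x6},{x2,x3,x6}} {{x1,x3}} {{x1,x5}}
  A25: {{x1,x3}} {{x2,x3},{x3,x6},{x2,x3,x6}}
  A26: {{x2},{x2,x3},{x2,x4},{x2,x5},{x2,x6},{x2,x3,x6}} {{x6,x7},{x4,x6,x7}}
  A34: {{x5},{x1,x5},{x2,x5},{x3,x5},{x4,x5}}
  A35: {{x3,x5}}
  A36: {{x2,x5}}
  A45: {{x3},{x1,x3},{x2,x3},{x3,x5},{x3,x6},{x2,x3,x6}}
  A46: {{x2},{x2,x3},{x2,x4},{x2,x5},{x2,x6},{x2,x3,x6}}
  A56: {{x2,x3},{x2,x3,x6}}
  A124: {{x2,x4}} {{x2,x6},{x3,x6},{x2,x3,x6}}
  A125: {{x3,x6},{x2,x3,x6}}
  A126: {{x2,x4}} {{x2,x6},{x2,x3,x6}} {{x6,x7},{x4,x6,x7}}
  A134: {{x4,x5}}
  A145: {{x3,x6},{x2,x3,x6}}
  A146: {{x2,x4}} {{x2,x6},{x2,x3,x6}}
  A156: {{x2,x3,x6}}
  A234: {{x1,x5}} {{x2,x5}}
  A236: {{x2,x5}}
  A245: {{x1,x3}} {{x2,x3},{x3,x6},{x2,x3,x6}}
  A246: {{x2},{x2,x3},{x2,x4},{x2,x5},{x2,x6},{x2,x3,x6}}
  A256: {{x2,x3},{x2,x3,x6}}
  A345: {{x3,x5}}
  A346: {{x2,x5}}
  A456: {{x2,x3},{x2,x3,x6}}
  A1245: {{x3,x6},{x2,x3,x6}}
  A1246: {{x2,x4}} {{x2,x6},{x2,x3,x6}}
  A1256: {{x2,x3,x6}}
  A1456: {{x2,x3,x6}}
  A2346: {{x2,x5}}
  A2456: {{x2,x3},{x2,x3,x6}}
  A12456: {{x2,x3,x6}}
C dims 8,25,21,7; δ0: rk 7, SNF 1^7; δ1: rk 15, SNF 1^15; δ2: rk 6, SNF 1^6
degree 0: 8−7−0 = 1 → Ȟ^0 ≅ Z
degree 1: 25−15−7 = 3 → Ȟ^1 ≅ Z^3
degree 2: 21−6−15 = 0 → Ȟ^2 ≅ 0

Ȟ^0(U;F) ≅ Z, Ȟ^1(U;F) ≅ Z^3 and Ȟ^2(U;F) ≅ 0


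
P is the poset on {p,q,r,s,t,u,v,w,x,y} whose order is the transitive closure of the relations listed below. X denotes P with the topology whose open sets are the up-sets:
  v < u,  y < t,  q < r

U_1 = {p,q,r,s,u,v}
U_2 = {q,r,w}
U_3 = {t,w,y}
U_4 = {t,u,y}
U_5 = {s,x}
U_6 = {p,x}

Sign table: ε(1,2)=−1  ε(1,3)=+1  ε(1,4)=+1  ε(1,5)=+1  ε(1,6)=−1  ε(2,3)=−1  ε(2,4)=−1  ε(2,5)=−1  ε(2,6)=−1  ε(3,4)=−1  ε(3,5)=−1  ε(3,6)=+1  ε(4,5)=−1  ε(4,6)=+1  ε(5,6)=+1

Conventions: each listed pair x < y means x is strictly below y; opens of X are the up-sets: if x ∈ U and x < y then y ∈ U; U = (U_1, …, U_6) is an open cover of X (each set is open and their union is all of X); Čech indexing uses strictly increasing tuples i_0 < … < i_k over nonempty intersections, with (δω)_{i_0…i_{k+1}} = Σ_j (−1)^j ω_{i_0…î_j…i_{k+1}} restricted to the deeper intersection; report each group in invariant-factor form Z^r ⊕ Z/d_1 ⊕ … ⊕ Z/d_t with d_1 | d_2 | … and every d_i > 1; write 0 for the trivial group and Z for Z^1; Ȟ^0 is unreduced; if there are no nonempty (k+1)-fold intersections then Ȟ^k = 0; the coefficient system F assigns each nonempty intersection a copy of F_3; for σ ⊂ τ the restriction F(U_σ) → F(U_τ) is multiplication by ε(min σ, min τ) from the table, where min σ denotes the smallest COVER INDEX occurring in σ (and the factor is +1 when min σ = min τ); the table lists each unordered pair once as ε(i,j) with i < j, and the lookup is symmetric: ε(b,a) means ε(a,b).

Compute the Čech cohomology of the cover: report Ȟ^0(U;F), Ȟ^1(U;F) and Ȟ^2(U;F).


Ȟ^0(U;F) ≅ 0; Ȟ^1(U;F) ≅ Z/3; Ȟ^2(U;F) ≅ 0

nerve simplices:
  U12={q,r} U14={u} U15={s} U16={p} U23={w} U34={t,y} U56={x}
C dims 6,7; δ0: rk_F3 6
degree 0: 6−6−0 = 0 → Ȟ^0 ≅ 0
degree 1: 7−0−6 = 1 → Ȟ^1 ≅ Z/3
degree 2: 0−0−0 = 0 → Ȟ^2 ≅ 0


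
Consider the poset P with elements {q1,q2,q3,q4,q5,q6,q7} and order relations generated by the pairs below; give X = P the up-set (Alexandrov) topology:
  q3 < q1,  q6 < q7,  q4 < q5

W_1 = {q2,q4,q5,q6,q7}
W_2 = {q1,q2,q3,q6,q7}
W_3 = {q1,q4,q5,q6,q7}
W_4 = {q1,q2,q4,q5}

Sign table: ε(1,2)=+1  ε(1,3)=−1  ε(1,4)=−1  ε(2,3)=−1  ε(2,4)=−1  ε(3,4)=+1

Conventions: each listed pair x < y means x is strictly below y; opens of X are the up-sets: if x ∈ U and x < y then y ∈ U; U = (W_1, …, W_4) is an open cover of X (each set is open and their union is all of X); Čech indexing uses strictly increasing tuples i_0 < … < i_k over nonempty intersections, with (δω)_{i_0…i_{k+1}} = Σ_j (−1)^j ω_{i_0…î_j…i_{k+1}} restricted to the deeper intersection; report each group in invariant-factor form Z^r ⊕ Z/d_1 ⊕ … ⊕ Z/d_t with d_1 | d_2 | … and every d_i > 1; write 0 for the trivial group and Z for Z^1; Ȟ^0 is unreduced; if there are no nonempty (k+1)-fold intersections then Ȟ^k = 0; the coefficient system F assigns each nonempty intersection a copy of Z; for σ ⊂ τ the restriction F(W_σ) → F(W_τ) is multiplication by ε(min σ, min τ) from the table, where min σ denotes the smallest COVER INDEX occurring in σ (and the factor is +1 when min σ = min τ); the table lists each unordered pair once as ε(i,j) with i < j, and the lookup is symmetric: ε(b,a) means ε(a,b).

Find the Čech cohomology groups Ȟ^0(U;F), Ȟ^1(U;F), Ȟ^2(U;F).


Ȟ^0 = Z,  Ȟ^1 = 0,  Ȟ^2 = Z

nonempty overlaps:
  W12={q2,q6,q7} W13={q4,q5,q6,q7} W14={q2,q4,q5} W23={q1,q6,q7} W24={q1,q2} W34={q1,q4,q5}
  W123={q6,q7} W124={q2} W134={q4,q5} W234={q1}
C dims 4,6,4; δ0: rk 3, SNF 1^3; δ1: rk 3, SNF 1^3
degree 0: 4−3−0 = 1 → Ȟ^0 ≅ Z
degree 1: 6−3−3 = 0 → Ȟ^1 ≅ 0
degree 2: 4−0−3 = 1 → Ȟ^2 ≅ Z


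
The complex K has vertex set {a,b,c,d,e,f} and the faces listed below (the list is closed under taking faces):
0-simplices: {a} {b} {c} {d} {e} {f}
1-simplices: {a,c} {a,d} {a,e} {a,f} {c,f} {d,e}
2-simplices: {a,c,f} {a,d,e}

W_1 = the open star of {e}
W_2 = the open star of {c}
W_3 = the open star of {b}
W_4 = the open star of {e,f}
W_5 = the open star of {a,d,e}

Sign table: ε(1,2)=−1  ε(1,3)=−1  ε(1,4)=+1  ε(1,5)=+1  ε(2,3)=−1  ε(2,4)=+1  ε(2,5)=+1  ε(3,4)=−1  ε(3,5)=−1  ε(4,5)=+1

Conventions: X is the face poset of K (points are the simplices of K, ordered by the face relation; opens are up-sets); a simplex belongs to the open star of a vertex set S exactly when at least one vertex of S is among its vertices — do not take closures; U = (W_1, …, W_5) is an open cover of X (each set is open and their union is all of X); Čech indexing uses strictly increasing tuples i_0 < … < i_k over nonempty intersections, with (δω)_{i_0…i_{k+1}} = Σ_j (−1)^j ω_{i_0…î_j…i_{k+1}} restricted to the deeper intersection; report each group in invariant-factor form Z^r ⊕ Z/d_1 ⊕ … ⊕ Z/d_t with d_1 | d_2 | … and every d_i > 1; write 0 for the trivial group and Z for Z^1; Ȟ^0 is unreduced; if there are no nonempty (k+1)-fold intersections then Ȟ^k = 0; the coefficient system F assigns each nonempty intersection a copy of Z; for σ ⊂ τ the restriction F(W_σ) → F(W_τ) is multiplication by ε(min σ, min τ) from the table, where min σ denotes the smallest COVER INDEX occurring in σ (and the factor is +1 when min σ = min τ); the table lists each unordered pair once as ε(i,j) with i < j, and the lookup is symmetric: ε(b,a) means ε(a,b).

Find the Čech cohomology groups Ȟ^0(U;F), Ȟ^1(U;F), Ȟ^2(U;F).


intersection data:
  W1={{e},{a,e},{d,e},{a,d,e}} W2={{c},{a,c},{c,f},{a,c,f}} W3={{b}} W4={{e},{f},{a,e},{a,f},{c,f},{d,e},{a,c,f},{a,d,e}} W5={{a},{d},{e},{a,c},{a,d},{a,e},{a,f},{d,e},{a,c,f},{a,d,e}}
  W14={{e},{a,e},{d,e},{a,d,e}} W15={{e},{a,e},{d,e},{a,d,e}} W24={{c,f},{a,c,f}} W25={{a,c},{a,c,f}} W45={{e},{a,e},{a,f},{d,e},{a,c,f},{a,d,e}}
  W145={{e},{a,e},{d,e},{a,d,e}} W245={{a,c,f}}
C dims 5,5,2; δ0: rk 3, SNF 1^3; δ1: rk 2, SNF 1^2
Ȟ^0 = (5 − 3) − 0 = 2, so Ȟ^0 ≅ Z^2
Ȟ^1 = (5 − 2) − 3 = 0, so Ȟ^1 ≅ 0
Ȟ^2 = (2 − 0) − 2 = 0, so Ȟ^2 ≅ 0

Ȟ^0 = Z^2, Ȟ^1 = 0, Ȟ^2 = 0


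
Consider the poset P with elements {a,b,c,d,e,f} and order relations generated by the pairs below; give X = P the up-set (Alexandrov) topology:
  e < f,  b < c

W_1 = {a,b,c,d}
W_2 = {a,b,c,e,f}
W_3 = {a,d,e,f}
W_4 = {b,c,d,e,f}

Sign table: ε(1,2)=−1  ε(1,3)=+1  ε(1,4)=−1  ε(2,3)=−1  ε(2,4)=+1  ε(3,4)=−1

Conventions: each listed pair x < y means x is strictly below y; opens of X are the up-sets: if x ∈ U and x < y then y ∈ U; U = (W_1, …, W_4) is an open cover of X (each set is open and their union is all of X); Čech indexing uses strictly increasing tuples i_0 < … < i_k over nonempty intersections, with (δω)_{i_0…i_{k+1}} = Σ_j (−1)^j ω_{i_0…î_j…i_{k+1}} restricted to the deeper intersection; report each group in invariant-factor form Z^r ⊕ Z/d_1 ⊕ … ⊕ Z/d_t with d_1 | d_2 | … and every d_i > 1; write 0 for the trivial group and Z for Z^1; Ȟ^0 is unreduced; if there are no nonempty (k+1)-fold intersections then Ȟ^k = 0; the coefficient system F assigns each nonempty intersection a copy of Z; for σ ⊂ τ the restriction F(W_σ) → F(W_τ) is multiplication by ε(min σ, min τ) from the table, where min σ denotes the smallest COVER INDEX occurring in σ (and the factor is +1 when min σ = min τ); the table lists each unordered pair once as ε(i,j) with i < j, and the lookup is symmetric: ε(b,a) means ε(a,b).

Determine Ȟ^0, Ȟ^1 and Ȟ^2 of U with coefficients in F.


nerve simplices:
  W12={a,b,c} W13={a,d} W14={b,c,d} W23={a,e,f} W24={b,c,e,f} W34={d,e,f}
  W123={a} W124={b,c} W134={d} W234={e,f}
C dims 4,6,4; δ0: rk 3, SNF 1^3; δ1: rk 3, SNF 1^3
degree 0: 4−3−0 = 1 → Ȟ^0 ≅ Z
degree 1: 6−3−3 = 0 → Ȟ^1 ≅ 0
degree 2: 4−0−3 = 1 → Ȟ^2 ≅ Z

Ȟ^0(U;F) ≅ Z, Ȟ^1(U;F) ≅ 0, Ȟ^2(U;F) ≅ Z


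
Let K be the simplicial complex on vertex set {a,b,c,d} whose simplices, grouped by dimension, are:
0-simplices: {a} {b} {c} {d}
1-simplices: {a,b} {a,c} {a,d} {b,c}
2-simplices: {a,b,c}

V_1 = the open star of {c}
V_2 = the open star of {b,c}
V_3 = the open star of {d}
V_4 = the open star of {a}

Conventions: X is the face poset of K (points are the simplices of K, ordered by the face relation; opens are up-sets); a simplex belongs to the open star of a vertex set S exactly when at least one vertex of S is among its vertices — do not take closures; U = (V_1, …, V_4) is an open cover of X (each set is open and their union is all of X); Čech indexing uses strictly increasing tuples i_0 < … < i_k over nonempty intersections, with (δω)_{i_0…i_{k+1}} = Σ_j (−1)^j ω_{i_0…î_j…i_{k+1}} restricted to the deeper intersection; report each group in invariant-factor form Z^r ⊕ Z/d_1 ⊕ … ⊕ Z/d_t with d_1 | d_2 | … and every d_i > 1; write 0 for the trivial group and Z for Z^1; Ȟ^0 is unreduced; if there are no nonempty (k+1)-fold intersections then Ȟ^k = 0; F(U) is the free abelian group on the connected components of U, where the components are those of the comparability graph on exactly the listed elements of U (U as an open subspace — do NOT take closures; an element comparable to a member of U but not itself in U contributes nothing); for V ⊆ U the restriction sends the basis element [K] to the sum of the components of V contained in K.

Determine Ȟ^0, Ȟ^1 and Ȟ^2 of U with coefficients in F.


Ȟ^0(U;F) ≅ Z, Ȟ^1(U;F) ≅ 0, Ȟ^2(U;F) ≅ 0

cover nerve:
  V1={{c},{a,c},{b,c},{a,b,c}} V2={{b},{c},{a,b},{a,c},{b,c},{a,b,c}} V3={{d},{a,d}} V4={{a},{a,b},{a,c},{a,d},{a,b,c}}
  V12={{c},{a,c},{b,c},{a,b,c}} V14={{a,c},{a,b,c}} V24={{a,b},{a,c},{a,b,c}} V34={{a,d}}
  V124={{a,c},{a,b,c}}
components per intersection:
  V1: {{c},{a,c},{b,c},{a,b,c}}
  V2: {{b},{c},{a,b},{a,c},{b,c},{a,b,c}}
  V3: {{d},{a,d}}
  V4: {{a},{a,b},{a,c},{a,d},{a,b,c}}
  V12: {{c},{a,c},{b,c},{a,b,c}}
  V14: {{a,c},{a,b,c}}
  V24: {{a,b},{a,c},{a,b,c}}
  V34: {{a,d}}
  V124: {{a,c},{a,b,c}}
C dims 4,4,1; δ0: rk 3, SNF 1^3; δ1: rk 1, SNF 1^1
Ȟ^0: (4−3)−0=1 ⇒ Z
Ȟ^1: (4−1)−3=0 ⇒ 0
Ȟ^2: (1−0)−1=0 ⇒ 0
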